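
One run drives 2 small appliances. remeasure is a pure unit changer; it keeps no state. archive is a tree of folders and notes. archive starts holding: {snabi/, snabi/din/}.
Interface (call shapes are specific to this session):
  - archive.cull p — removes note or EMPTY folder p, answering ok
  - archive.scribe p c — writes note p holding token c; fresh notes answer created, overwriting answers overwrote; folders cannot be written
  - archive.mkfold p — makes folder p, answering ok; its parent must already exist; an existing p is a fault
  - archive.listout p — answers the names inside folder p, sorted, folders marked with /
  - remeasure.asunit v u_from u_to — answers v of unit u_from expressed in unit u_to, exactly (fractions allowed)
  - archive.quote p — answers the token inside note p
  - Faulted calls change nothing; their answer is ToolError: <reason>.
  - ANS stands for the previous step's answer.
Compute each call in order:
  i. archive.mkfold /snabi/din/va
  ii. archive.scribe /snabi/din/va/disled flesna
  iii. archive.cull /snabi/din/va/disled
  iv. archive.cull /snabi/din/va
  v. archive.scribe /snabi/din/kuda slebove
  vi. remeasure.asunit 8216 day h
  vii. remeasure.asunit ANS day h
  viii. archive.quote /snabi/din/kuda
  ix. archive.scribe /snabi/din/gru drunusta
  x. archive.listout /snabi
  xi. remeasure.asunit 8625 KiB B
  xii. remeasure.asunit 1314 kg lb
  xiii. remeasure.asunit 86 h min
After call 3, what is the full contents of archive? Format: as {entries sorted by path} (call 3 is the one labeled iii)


> mkfold p='/snabi/din/va'
:: ok
> scribe p='/snabi/din/va/disled' c='flesna'
:: created
> cull p='/snabi/din/va/disled'
:: ok
> cull p='/snabi/din/va'
:: ok
> scribe p='/snabi/din/kuda' c='slebove'
:: created
> asunit v='8216' u_from='day' u_to='h'
:: 197184
> asunit v='ANS' u_from='day' u_to='h'
:: 4732416
> quote p='/snabi/din/kuda'
:: slebove
> scribe p='/snabi/din/gru' c='drunusta'
:: created
> listout p='/snabi'
:: [din/]
> asunit v='8625' u_from='KiB' u_to='B'
:: 8832000
> asunit v='1314' u_from='kg' u_to='lb'
:: 131400000000/45359237
> asunit v='86' u_from='h' u_to='min'
:: 5160

Answer: {snabi/, snabi/din/, snabi/din/va/}


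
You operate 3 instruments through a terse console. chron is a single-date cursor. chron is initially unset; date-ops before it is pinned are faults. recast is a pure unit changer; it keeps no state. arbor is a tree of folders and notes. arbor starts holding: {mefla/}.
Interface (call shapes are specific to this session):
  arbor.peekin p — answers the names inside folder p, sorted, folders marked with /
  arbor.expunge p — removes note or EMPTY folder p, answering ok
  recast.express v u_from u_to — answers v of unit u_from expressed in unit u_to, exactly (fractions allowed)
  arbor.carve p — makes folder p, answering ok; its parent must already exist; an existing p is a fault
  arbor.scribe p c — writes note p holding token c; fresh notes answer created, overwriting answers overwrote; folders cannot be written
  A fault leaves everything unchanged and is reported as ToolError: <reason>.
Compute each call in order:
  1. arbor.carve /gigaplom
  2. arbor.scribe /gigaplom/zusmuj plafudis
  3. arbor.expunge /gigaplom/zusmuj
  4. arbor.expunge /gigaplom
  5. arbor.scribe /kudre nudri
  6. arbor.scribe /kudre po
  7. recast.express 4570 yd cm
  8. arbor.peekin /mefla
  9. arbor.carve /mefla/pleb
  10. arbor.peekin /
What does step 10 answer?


-> arbor.carve(p: /gigaplom)
<- ok
-> arbor.scribe(p: /gigaplom/zusmuj, c: plafudis)
<- created
-> arbor.expunge(p: /gigaplom/zusmuj)
<- ok
-> arbor.expunge(p: /gigaplom)
<- ok
-> arbor.scribe(p: /kudre, c: nudri)
<- created
-> arbor.scribe(p: /kudre, c: po)
<- overwrote
-> recast.express(v: 4570, u_from: yd, u_to: cm)
<- 2089404/5
-> arbor.peekin(p: /mefla)
<- []
-> arbor.carve(p: /mefla/pleb)
<- ok
-> arbor.peekin(p: /)
<- [kudre, mefla/]

Answer: [kudre, mefla/]


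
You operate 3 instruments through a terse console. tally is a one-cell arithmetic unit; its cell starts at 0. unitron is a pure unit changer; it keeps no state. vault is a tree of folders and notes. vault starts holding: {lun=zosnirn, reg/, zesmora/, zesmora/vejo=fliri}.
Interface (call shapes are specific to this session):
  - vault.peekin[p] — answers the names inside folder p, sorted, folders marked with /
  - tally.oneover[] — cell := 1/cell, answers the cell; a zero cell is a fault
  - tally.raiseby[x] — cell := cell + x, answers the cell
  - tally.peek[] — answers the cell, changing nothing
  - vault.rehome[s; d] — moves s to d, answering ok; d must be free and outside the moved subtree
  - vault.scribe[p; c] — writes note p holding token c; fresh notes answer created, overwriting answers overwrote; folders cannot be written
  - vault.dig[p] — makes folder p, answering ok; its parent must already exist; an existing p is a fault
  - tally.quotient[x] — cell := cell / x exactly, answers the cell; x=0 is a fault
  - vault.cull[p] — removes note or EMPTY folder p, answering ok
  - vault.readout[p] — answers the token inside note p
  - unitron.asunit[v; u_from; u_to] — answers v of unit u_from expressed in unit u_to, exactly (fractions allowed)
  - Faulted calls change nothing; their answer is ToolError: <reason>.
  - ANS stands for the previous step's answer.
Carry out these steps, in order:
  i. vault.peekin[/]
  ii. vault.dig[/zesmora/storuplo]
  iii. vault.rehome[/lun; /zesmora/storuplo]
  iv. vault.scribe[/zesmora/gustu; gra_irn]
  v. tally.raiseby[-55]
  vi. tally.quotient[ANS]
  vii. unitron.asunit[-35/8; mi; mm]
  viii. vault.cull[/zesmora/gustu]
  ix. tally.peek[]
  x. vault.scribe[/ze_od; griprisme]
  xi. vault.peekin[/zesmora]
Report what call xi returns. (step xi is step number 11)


Answer: [storuplo/, vejo]

Derivation:
;; vault.peekin(/) ~> [lun, reg/, zesmora/]
;; vault.dig(/zesmora/storuplo) ~> ok
;; vault.rehome(/lun, /zesmora/storuplo) ~> ToolError: exists
;; vault.scribe(/zesmora/gustu, gra_irn) ~> created
;; tally.raiseby(-55) ~> -55
;; tally.quotient(ANS) ~> 1
;; unitron.asunit(-35/8, mi, mm) ~> -7040880
;; vault.cull(/zesmora/gustu) ~> ok
;; tally.peek() ~> 1
;; vault.scribe(/ze_od, griprisme) ~> created
;; vault.peekin(/zesmora) ~> [storuplo/, vejo]


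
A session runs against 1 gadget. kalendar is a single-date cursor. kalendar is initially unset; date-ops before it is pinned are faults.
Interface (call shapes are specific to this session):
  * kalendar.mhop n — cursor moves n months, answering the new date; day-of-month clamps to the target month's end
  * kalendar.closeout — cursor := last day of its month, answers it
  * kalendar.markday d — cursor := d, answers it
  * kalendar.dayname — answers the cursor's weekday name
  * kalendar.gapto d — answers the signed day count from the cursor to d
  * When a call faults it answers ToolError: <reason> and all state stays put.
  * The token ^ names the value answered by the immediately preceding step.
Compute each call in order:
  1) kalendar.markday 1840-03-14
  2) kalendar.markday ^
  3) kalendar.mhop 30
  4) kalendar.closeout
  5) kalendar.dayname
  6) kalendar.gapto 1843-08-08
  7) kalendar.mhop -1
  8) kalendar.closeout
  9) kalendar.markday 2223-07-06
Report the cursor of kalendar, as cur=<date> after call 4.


Answer: cur=1842-09-30

Derivation:
! 1. markday(d→1840-03-14) : 1840-03-14
! 2. markday(d→^) : 1840-03-14
! 3. mhop(n→30) : 1842-09-14
! 4. closeout() : 1842-09-30
! 5. dayname() : Friday
! 6. gapto(d→1843-08-08) : 312
! 7. mhop(n→-1) : 1842-08-30
! 8. closeout() : 1842-08-31
! 9. markday(d→2223-07-06) : 2223-07-06


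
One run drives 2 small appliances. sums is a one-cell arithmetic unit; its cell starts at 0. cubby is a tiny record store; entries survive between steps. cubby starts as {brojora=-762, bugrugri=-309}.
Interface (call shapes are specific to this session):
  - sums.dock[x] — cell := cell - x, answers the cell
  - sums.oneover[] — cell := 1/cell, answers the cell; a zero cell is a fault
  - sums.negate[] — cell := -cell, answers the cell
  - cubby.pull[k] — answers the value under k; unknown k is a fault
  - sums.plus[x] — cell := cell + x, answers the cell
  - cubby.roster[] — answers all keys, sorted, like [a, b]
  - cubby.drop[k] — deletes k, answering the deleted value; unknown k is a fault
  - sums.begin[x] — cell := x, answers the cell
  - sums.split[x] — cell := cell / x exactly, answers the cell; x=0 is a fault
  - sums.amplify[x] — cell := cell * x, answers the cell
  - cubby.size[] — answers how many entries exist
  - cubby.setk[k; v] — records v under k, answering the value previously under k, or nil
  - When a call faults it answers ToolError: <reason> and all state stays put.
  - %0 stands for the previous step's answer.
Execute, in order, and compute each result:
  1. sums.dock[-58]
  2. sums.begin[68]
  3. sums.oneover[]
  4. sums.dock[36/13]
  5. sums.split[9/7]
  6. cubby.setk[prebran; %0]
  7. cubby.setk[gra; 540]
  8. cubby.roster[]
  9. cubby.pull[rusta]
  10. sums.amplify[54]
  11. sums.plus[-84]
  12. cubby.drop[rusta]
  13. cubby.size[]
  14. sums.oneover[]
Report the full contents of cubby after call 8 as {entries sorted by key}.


Answer: {brojora=-762, bugrugri=-309, gra=540, prebran=-17045/7956}

Derivation:
I call sums.dock using x: -58, → 58.
Next I call sums.begin using x: 68, → 68.
I run sums.oneover(), and get 1/68.
Using sums.dock using x: 36/13, yielding -2435/884.
Now I run sums.split using x: 9/7: -17045/7956.
I invoke cubby.setk using k: prebran, v: %0, yielding nil.
Next I call cubby.setk using k: gra, v: 540, → nil.
I run cubby.roster(), yielding [brojora, bugrugri, gra, prebran].
I run cubby.pull using k: rusta, — result: ToolError: no such key rusta.
Using sums.amplify using x: 54, and get -51135/442.
I invoke sums.plus using x: -84, → -88263/442.
I invoke cubby.drop using k: rusta, and see ToolError: no such key rusta.
Calling cubby.size(), and see 4.
I invoke sums.oneover, and see -442/88263.


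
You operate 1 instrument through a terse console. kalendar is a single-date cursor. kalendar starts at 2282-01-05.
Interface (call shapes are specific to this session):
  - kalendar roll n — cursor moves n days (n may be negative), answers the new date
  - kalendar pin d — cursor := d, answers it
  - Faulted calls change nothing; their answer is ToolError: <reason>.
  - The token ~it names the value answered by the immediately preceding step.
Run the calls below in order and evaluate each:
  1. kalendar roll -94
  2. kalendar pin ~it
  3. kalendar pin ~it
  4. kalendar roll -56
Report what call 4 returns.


~$ kalendar roll n→-94
= 2281-10-03
~$ kalendar pin d→~it
= 2281-10-03
~$ kalendar pin d→~it
= 2281-10-03
~$ kalendar roll n→-56
= 2281-08-08

Answer: 2281-08-08


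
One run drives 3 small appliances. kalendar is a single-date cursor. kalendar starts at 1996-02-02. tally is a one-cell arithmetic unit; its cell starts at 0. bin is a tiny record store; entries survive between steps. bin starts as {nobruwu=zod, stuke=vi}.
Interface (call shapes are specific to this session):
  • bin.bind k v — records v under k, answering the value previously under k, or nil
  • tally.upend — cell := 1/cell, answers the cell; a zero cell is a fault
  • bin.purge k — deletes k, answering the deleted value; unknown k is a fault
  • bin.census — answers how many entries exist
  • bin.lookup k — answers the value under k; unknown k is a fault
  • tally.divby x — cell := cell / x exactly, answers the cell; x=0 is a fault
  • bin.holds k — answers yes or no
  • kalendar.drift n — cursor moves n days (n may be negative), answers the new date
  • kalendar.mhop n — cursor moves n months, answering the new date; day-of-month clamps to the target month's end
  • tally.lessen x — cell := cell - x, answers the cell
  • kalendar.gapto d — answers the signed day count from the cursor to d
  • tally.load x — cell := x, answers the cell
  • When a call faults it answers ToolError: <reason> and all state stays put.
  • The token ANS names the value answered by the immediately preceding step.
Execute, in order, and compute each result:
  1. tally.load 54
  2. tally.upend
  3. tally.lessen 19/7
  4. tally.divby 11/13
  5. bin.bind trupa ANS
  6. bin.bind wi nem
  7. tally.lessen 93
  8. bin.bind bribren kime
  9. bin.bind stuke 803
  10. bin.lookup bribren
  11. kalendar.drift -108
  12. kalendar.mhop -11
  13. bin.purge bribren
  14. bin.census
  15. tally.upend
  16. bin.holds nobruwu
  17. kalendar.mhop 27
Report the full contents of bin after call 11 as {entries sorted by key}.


Answer: {bribren=kime, nobruwu=zod, stuke=803, trupa=-13247/4158, wi=nem}

Derivation:
> tally.load x='54'
:: 54
> tally.upend
:: 1/54
> tally.lessen x='19/7'
:: -1019/378
> tally.divby x='11/13'
:: -13247/4158
> bin.bind k='trupa' v='ANS'
:: nil
> bin.bind k='wi' v='nem'
:: nil
> tally.lessen x='93'
:: -399941/4158
> bin.bind k='bribren' v='kime'
:: nil
> bin.bind k='stuke' v='803'
:: vi
> bin.lookup k='bribren'
:: kime
> kalendar.drift n='-108'
:: 1995-10-17
> kalendar.mhop n='-11'
:: 1994-11-17
> bin.purge k='bribren'
:: kime
> bin.census
:: 4
> tally.upend
:: -4158/399941
> bin.holds k='nobruwu'
:: yes
> kalendar.mhop n='27'
:: 1997-02-17


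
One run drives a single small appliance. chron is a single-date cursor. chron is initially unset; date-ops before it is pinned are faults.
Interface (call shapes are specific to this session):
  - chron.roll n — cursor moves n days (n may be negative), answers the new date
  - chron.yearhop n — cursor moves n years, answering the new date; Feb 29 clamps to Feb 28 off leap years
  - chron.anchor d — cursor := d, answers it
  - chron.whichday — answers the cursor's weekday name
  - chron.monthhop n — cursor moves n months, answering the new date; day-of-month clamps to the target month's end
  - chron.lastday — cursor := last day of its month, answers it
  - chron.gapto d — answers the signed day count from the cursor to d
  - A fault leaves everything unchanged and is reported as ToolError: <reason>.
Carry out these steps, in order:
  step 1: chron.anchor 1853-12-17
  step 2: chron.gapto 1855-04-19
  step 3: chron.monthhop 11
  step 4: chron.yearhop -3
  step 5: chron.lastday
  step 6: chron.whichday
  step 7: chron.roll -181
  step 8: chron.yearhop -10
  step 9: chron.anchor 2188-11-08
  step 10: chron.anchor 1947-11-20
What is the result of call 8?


Answer: 1841-06-02

Derivation:
>>> chron.anchor d='1853-12-17'
:: 1853-12-17
>>> chron.gapto d='1855-04-19'
:: 488
>>> chron.monthhop n='11'
:: 1854-11-17
>>> chron.yearhop n='-3'
:: 1851-11-17
>>> chron.lastday
:: 1851-11-30
>>> chron.whichday
:: Sunday
>>> chron.roll n='-181'
:: 1851-06-02
>>> chron.yearhop n='-10'
:: 1841-06-02
>>> chron.anchor d='2188-11-08'
:: 2188-11-08
>>> chron.anchor d='1947-11-20'
:: 1947-11-20


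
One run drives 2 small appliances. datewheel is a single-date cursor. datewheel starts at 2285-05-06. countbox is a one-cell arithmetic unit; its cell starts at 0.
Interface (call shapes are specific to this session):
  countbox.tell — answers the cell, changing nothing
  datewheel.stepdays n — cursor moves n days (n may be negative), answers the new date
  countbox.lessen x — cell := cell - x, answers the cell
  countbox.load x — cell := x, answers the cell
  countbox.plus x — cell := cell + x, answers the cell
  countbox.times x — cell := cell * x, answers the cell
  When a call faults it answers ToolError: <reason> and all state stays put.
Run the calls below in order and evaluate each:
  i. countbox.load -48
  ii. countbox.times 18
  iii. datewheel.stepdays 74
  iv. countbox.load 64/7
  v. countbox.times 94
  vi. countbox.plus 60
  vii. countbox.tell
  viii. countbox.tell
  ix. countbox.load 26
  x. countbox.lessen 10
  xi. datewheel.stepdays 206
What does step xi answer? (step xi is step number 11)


Answer: 2286-02-10

Derivation:
! 1. load(x: -48) ~> -48
! 2. times(x: 18) ~> -864
! 3. stepdays(n: 74) ~> 2285-07-19
! 4. load(x: 64/7) ~> 64/7
! 5. times(x: 94) ~> 6016/7
! 6. plus(x: 60) ~> 6436/7
! 7. tell() ~> 6436/7
! 8. tell() ~> 6436/7
! 9. load(x: 26) ~> 26
! 10. lessen(x: 10) ~> 16
! 11. stepdays(n: 206) ~> 2286-02-10


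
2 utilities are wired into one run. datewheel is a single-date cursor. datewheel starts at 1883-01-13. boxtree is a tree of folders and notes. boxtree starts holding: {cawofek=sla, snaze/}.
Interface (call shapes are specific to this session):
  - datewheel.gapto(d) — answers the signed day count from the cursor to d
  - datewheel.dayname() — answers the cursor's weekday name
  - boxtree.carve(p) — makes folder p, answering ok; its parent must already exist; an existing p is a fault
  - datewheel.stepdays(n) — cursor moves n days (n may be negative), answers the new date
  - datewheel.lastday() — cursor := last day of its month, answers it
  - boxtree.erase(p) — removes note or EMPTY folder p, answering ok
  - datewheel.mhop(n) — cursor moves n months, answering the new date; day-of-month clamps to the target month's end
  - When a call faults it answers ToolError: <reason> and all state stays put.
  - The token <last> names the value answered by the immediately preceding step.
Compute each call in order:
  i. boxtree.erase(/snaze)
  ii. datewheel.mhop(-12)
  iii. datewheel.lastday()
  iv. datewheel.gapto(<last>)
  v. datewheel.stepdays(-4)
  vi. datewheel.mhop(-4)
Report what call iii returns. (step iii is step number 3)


Answer: 1882-01-31

Derivation:
$ boxtree.erase /snaze
[out] ok
$ datewheel.mhop -12
[out] 1882-01-13
$ datewheel.lastday
[out] 1882-01-31
$ datewheel.gapto <last>
[out] 0
$ datewheel.stepdays -4
[out] 1882-01-27
$ datewheel.mhop -4
[out] 1881-09-27


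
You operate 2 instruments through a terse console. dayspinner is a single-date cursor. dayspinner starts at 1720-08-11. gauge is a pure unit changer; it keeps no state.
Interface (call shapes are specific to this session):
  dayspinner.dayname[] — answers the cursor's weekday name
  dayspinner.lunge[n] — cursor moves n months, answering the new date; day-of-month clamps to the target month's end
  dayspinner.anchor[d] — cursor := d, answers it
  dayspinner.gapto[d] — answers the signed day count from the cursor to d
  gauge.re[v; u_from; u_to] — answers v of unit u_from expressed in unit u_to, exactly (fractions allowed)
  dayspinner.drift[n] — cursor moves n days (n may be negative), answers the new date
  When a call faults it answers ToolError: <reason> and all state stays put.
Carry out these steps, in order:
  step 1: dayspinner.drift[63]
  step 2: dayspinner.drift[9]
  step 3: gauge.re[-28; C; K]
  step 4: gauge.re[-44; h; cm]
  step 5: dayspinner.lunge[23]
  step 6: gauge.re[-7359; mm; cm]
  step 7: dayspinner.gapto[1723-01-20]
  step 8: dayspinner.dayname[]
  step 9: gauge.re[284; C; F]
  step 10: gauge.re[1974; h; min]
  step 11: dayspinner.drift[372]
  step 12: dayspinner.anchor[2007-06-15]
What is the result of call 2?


Answer: 1720-10-22

Derivation:
Calling dayspinner.drift(n='63'), yielding 1720-10-13.
Invoking dayspinner.drift(n='9'), → 1720-10-22.
I use gauge.re(v='-28', u_from='C', u_to='K'), → 4903/20.
I run gauge.re(v='-44', u_from='h', u_to='cm'), and observe ToolError: incompatible units.
I invoke dayspinner.lunge(n='23'), and see 1722-09-22.
I call gauge.re(v='-7359', u_from='mm', u_to='cm'), — result: -7359/10.
Next I call dayspinner.gapto(d='1723-01-20'): 120.
Calling dayspinner.dayname(), yielding Tuesday.
Next I call gauge.re(v='284', u_from='C', u_to='F'), — result: 2716/5.
Calling gauge.re(v='1974', u_from='h', u_to='min'), — result: 118440.
I invoke dayspinner.drift(n='372'), and see 1723-09-29.
Then dayspinner.anchor(d='2007-06-15'), yielding 2007-06-15.


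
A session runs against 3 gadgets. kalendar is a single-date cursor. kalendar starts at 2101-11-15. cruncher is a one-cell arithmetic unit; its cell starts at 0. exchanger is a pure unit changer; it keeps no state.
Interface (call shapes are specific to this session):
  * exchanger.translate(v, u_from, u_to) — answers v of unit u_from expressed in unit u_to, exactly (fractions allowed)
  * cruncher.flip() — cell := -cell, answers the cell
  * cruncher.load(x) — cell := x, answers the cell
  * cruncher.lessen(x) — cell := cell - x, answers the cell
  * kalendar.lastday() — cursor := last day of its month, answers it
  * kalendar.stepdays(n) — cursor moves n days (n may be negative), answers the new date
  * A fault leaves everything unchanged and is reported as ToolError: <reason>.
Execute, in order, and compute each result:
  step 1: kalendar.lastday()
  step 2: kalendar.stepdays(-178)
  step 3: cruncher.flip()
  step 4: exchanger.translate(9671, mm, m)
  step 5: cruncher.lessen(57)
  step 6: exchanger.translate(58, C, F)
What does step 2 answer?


Answer: 2101-06-05

Derivation:
I invoke lastday, and see 2101-11-30.
Calling stepdays on -178, and get 2101-06-05.
I use flip, and see 0.
Using translate on 9671, mm, m: 9671/1000.
I use lessen on 57, → -57.
Next I call translate on 58, C, F, — result: 682/5.


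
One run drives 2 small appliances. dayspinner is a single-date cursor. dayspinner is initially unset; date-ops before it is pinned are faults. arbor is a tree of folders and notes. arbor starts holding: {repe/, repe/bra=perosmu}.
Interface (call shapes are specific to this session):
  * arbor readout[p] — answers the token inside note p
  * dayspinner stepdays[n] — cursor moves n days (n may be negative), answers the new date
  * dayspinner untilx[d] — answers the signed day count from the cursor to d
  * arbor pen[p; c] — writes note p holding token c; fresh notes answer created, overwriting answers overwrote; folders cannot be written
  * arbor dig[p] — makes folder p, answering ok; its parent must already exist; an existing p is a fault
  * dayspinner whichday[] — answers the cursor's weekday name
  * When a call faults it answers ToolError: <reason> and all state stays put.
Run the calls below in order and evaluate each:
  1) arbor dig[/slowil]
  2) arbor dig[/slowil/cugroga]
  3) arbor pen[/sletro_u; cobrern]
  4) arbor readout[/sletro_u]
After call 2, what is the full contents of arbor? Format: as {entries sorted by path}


>> arbor dig(/slowil)
<< ok
>> arbor dig(/slowil/cugroga)
<< ok
>> arbor pen(/sletro_u, cobrern)
<< created
>> arbor readout(/sletro_u)
<< cobrern

Answer: {repe/, repe/bra=perosmu, slowil/, slowil/cugroga/}


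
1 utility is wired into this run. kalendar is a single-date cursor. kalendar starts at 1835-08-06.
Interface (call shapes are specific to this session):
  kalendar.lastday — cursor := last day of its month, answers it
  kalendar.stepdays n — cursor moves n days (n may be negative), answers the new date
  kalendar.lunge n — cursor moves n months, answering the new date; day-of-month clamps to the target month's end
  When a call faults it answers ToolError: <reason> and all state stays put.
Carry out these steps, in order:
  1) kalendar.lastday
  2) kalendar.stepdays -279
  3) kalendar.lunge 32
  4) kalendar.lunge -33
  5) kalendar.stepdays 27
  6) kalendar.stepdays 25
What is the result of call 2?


Act: kalendar.lastday[]
Obs: 1835-08-31
Act: kalendar.stepdays[n→-279]
Obs: 1834-11-25
Act: kalendar.lunge[n→32]
Obs: 1837-07-25
Act: kalendar.lunge[n→-33]
Obs: 1834-10-25
Act: kalendar.stepdays[n→27]
Obs: 1834-11-21
Act: kalendar.stepdays[n→25]
Obs: 1834-12-16

Answer: 1834-11-25


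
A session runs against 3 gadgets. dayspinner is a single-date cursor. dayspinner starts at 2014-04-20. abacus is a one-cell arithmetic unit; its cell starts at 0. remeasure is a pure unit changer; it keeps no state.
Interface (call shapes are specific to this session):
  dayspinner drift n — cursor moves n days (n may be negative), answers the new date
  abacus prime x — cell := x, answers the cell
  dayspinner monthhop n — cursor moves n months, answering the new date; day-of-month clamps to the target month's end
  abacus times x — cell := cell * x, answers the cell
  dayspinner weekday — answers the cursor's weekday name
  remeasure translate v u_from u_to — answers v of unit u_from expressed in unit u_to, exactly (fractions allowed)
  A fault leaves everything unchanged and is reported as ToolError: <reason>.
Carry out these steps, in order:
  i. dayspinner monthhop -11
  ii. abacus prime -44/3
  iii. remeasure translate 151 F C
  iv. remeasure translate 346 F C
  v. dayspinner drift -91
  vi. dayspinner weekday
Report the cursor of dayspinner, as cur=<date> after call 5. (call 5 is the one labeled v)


% dayspinner monthhop(n=-11) => 2013-05-20
% abacus prime(x=-44/3) => -44/3
% remeasure translate(v=151, u_from=F, u_to=C) => 595/9
% remeasure translate(v=346, u_from=F, u_to=C) => 1570/9
% dayspinner drift(n=-91) => 2013-02-18
% dayspinner weekday() => Monday

Answer: cur=2013-02-18


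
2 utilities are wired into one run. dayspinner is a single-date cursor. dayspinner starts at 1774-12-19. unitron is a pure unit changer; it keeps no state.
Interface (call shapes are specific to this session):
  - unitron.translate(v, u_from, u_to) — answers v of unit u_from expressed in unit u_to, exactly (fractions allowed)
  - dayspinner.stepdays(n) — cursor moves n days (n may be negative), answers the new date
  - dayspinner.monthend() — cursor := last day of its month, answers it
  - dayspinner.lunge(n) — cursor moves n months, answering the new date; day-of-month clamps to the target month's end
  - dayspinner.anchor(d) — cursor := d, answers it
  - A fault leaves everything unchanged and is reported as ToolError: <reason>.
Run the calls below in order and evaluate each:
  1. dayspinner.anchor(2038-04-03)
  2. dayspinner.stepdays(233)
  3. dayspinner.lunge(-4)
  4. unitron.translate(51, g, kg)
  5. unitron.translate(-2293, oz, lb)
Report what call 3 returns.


Answer: 2038-07-22

Derivation:
% 1. dayspinner.anchor(2038-04-03) -> 2038-04-03
% 2. dayspinner.stepdays(233) -> 2038-11-22
% 3. dayspinner.lunge(-4) -> 2038-07-22
% 4. unitron.translate(51, g, kg) -> 51/1000
% 5. unitron.translate(-2293, oz, lb) -> -2293/16


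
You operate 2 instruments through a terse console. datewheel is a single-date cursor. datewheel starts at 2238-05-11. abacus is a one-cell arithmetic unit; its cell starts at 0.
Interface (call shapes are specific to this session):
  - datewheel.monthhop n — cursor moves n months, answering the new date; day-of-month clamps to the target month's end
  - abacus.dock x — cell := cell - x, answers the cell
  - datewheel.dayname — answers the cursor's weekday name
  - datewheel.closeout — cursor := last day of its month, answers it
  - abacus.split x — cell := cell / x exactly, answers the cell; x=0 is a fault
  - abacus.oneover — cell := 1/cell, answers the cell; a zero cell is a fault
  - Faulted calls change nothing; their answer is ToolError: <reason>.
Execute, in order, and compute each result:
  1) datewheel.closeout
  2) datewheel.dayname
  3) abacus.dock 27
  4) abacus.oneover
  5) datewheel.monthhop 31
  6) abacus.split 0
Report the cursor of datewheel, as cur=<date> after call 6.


Answer: cur=2240-12-31

Derivation:
Act: closeout[]
Obs: 2238-05-31
Act: dayname[]
Obs: Thursday
Act: dock[27]
Obs: -27
Act: oneover[]
Obs: -1/27
Act: monthhop[31]
Obs: 2240-12-31
Act: split[0]
Obs: ToolError: division by zero


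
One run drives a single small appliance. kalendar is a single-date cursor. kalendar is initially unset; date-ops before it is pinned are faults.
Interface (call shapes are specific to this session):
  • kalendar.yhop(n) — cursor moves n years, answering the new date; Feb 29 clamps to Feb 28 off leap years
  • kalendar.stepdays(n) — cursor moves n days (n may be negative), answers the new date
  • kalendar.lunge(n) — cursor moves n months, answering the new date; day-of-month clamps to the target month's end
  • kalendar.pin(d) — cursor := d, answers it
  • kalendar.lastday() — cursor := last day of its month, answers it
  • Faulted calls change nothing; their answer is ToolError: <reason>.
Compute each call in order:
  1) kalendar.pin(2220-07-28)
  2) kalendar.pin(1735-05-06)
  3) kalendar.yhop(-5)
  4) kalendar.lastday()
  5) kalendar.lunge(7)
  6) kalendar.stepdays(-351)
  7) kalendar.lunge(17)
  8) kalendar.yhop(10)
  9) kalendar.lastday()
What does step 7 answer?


Then pin(d='2220-07-28'): 2220-07-28.
Then pin(d='1735-05-06'), and observe 1735-05-06.
I try yhop(n='-5'), and observe 1730-05-06.
I invoke lastday(), which returns 1730-05-31.
Using lunge(n='7'), and observe 1730-12-31.
Calling stepdays(n='-351'), giving 1730-01-14.
Next I call lunge(n='17'), → 1731-06-14.
Now I run yhop(n='10'), and get 1741-06-14.
I call lastday, giving 1741-06-30.

Answer: 1731-06-14


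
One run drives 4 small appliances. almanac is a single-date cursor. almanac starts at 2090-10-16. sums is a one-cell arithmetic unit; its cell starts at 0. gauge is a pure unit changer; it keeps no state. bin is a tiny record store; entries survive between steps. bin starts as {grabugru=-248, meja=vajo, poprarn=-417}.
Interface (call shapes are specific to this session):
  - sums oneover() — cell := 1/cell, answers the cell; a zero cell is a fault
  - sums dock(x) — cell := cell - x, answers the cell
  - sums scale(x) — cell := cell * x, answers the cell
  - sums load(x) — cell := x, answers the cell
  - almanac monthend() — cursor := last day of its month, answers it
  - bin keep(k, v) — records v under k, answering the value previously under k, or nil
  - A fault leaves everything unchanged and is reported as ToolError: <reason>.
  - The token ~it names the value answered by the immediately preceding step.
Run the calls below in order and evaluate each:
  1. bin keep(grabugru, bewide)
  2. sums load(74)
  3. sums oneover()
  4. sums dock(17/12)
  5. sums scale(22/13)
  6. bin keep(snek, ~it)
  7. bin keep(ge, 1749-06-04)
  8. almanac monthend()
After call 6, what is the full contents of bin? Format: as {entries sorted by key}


~$ bin keep k→grabugru v→bewide
  -248
~$ sums load x→74
  74
~$ sums oneover
  1/74
~$ sums dock x→17/12
  -623/444
~$ sums scale x→22/13
  -6853/2886
~$ bin keep k→snek v→~it
  nil
~$ bin keep k→ge v→1749-06-04
  nil
~$ almanac monthend
  2090-10-31

Answer: {grabugru=bewide, meja=vajo, poprarn=-417, snek=-6853/2886}


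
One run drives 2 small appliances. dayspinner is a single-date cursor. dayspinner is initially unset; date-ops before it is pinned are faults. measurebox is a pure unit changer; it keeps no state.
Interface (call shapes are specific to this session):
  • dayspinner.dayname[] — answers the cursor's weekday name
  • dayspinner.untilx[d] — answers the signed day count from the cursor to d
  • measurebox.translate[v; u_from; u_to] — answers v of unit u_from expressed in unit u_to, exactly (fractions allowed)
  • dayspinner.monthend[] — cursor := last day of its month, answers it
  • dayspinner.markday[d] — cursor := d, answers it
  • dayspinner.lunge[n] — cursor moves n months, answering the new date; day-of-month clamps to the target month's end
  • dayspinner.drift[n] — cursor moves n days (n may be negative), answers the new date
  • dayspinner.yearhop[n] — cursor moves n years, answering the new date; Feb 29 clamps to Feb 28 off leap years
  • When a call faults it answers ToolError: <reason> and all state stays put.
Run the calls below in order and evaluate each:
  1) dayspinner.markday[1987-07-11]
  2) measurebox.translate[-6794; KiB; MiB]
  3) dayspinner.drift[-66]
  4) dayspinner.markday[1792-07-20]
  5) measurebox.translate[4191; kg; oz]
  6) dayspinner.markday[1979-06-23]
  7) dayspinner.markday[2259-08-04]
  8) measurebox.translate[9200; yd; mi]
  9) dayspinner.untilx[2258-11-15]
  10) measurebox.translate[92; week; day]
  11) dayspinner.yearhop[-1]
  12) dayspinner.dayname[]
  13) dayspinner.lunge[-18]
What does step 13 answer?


Answer: 2257-02-04

Derivation:
→ dayspinner.markday(d: 1987-07-11)
← 1987-07-11
→ measurebox.translate(v: -6794, u_from: KiB, u_to: MiB)
← -3397/512
→ dayspinner.drift(n: -66)
← 1987-05-06
→ dayspinner.markday(d: 1792-07-20)
← 1792-07-20
→ measurebox.translate(v: 4191, u_from: kg, u_to: oz)
← 609600000000/4123567
→ dayspinner.markday(d: 1979-06-23)
← 1979-06-23
→ dayspinner.markday(d: 2259-08-04)
← 2259-08-04
→ measurebox.translate(v: 9200, u_from: yd, u_to: mi)
← 115/22
→ dayspinner.untilx(d: 2258-11-15)
← -262
→ measurebox.translate(v: 92, u_from: week, u_to: day)
← 644
→ dayspinner.yearhop(n: -1)
← 2258-08-04
→ dayspinner.dayname()
← Wednesday
→ dayspinner.lunge(n: -18)
← 2257-02-04


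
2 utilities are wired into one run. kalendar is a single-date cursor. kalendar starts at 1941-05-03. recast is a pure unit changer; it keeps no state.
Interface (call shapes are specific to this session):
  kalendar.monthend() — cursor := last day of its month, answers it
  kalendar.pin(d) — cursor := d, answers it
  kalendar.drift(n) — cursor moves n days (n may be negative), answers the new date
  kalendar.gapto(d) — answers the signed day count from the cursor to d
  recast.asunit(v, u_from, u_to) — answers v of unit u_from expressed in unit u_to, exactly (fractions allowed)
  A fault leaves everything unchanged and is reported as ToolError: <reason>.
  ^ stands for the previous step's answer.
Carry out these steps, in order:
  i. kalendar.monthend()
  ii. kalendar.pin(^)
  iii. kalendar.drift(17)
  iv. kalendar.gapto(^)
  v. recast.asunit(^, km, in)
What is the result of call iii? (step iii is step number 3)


Answer: 1941-06-17

Derivation:
! kalendar.monthend() : 1941-05-31
! kalendar.pin(d: ^) : 1941-05-31
! kalendar.drift(n: 17) : 1941-06-17
! kalendar.gapto(d: ^) : 0
! recast.asunit(v: ^, u_from: km, u_to: in) : 0


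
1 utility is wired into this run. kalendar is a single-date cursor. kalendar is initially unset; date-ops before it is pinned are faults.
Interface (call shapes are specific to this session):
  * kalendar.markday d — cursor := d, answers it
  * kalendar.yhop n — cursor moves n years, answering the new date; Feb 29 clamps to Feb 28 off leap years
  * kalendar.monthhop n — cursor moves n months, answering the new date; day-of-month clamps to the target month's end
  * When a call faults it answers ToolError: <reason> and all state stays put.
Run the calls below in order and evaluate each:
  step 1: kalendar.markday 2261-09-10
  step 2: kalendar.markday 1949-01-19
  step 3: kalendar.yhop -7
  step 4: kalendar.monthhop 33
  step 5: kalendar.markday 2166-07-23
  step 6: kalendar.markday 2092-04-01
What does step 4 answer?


> kalendar.markday d: 2261-09-10
[out] 2261-09-10
> kalendar.markday d: 1949-01-19
[out] 1949-01-19
> kalendar.yhop n: -7
[out] 1942-01-19
> kalendar.monthhop n: 33
[out] 1944-10-19
> kalendar.markday d: 2166-07-23
[out] 2166-07-23
> kalendar.markday d: 2092-04-01
[out] 2092-04-01

Answer: 1944-10-19


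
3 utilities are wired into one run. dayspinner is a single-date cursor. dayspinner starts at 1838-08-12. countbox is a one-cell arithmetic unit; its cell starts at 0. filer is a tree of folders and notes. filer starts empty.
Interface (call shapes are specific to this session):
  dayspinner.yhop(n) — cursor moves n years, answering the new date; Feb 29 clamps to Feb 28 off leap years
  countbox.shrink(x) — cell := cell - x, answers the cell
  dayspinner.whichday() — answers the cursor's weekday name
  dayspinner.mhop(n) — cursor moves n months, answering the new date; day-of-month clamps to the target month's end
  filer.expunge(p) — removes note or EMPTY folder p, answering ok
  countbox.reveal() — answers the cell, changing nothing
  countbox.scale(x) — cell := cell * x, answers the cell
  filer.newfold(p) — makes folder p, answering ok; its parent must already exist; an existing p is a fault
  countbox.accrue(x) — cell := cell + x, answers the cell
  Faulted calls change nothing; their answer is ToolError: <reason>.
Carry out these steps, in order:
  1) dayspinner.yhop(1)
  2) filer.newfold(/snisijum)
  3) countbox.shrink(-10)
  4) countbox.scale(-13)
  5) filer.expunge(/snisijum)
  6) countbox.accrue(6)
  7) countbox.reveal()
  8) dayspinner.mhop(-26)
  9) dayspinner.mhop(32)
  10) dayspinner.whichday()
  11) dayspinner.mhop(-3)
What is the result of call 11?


Answer: 1839-11-12

Derivation:
# 1. yhop(n='1') : 1839-08-12
# 2. newfold(p='/snisijum') : ok
# 3. shrink(x='-10') : 10
# 4. scale(x='-13') : -130
# 5. expunge(p='/snisijum') : ok
# 6. accrue(x='6') : -124
# 7. reveal() : -124
# 8. mhop(n='-26') : 1837-06-12
# 9. mhop(n='32') : 1840-02-12
# 10. whichday() : Wednesday
# 11. mhop(n='-3') : 1839-11-12


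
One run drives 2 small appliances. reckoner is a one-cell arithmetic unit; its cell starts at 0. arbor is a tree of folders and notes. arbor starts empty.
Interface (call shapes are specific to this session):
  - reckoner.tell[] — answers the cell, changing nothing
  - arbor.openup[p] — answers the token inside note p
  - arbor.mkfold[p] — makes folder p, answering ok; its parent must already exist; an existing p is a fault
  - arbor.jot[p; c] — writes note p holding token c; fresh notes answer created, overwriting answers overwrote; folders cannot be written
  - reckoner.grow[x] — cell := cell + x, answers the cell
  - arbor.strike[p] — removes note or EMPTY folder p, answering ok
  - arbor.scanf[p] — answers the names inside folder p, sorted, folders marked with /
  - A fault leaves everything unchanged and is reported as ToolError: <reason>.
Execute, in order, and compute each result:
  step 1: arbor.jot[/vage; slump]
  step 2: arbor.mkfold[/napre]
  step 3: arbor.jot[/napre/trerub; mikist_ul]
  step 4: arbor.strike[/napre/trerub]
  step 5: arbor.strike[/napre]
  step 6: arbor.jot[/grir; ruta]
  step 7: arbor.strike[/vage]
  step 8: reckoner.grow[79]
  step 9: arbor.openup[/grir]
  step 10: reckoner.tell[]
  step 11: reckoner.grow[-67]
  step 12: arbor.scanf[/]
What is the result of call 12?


Answer: [grir]

Derivation:
Step: jot[p=/vage; c=slump]
Result: created
Step: mkfold[p=/napre]
Result: ok
Step: jot[p=/napre/trerub; c=mikist_ul]
Result: created
Step: strike[p=/napre/trerub]
Result: ok
Step: strike[p=/napre]
Result: ok
Step: jot[p=/grir; c=ruta]
Result: created
Step: strike[p=/vage]
Result: ok
Step: grow[x=79]
Result: 79
Step: openup[p=/grir]
Result: ruta
Step: tell[]
Result: 79
Step: grow[x=-67]
Result: 12
Step: scanf[p=/]
Result: [grir]


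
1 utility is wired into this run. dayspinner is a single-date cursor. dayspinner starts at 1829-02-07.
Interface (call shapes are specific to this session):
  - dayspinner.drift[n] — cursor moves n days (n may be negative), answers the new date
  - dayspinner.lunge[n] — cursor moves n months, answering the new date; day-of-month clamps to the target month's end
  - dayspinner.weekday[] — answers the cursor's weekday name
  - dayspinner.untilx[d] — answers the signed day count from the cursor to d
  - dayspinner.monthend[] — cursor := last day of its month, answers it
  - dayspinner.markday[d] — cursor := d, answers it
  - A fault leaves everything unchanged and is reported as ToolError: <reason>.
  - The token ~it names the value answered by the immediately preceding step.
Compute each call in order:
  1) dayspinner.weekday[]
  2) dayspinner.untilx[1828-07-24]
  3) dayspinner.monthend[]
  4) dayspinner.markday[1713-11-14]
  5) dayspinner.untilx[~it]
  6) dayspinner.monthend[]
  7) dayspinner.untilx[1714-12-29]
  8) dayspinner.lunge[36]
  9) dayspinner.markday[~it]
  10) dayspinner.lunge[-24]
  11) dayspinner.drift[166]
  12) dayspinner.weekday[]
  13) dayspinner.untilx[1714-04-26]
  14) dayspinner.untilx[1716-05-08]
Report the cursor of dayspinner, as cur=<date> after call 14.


Answer: cur=1715-05-15

Derivation:
! dayspinner.weekday() == Saturday
! dayspinner.untilx(d='1828-07-24') == -198
! dayspinner.monthend() == 1829-02-28
! dayspinner.markday(d='1713-11-14') == 1713-11-14
! dayspinner.untilx(d='~it') == 0
! dayspinner.monthend() == 1713-11-30
! dayspinner.untilx(d='1714-12-29') == 394
! dayspinner.lunge(n='36') == 1716-11-30
! dayspinner.markday(d='~it') == 1716-11-30
! dayspinner.lunge(n='-24') == 1714-11-30
! dayspinner.drift(n='166') == 1715-05-15
! dayspinner.weekday() == Wednesday
! dayspinner.untilx(d='1714-04-26') == -384
! dayspinner.untilx(d='1716-05-08') == 359
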